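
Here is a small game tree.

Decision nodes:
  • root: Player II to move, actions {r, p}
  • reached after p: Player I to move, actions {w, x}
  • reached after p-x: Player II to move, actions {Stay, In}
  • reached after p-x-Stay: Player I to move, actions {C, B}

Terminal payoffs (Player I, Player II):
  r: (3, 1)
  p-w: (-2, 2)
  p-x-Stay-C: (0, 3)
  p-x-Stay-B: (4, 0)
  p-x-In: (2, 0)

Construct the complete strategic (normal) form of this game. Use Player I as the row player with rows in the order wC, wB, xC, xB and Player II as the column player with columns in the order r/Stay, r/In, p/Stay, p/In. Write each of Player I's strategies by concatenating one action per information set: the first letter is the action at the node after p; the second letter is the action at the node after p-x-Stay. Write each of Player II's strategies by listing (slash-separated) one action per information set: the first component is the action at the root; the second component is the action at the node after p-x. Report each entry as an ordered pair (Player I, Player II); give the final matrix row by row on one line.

       r/Stay     r/In   p/Stay     p/In
  wC    (3,1)    (3,1)   (-2,2)   (-2,2)
  wB    (3,1)    (3,1)   (-2,2)   (-2,2)
  xC    (3,1)    (3,1)    (0,3)    (2,0)
  xB    (3,1)    (3,1)    (4,0)    (2,0)

wC: (3,1) (3,1) (-2,2) (-2,2) | wB: (3,1) (3,1) (-2,2) (-2,2) | xC: (3,1) (3,1) (0,3) (2,0) | xB: (3,1) (3,1) (4,0) (2,0)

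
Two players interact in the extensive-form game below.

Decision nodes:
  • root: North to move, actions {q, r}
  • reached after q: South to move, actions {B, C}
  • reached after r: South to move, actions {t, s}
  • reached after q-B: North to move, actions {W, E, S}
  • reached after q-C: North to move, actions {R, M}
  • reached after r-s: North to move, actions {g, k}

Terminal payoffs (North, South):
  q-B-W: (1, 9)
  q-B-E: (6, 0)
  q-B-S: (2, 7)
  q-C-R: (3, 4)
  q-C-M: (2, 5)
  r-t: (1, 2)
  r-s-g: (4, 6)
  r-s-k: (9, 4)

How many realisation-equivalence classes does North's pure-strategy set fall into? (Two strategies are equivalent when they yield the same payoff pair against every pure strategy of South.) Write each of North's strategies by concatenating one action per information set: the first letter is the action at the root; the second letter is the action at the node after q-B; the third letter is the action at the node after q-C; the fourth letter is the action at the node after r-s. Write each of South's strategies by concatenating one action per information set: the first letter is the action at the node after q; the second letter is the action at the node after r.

8

North has 24 pure strategies: qWRg, qWRk, qWMg, qWMk, qERg, qERk, qEMg, qEMk, qSRg, qSRk, qSMg, qSMk, rWRg, rWRk, rWMg, rWMk, rERg, rERk, rEMg, rEMk, rSRg, rSRk, rSMg, rSMk. Columns: Bt, Bs, Ct, Cs.
{qWRg, qWRk} → row (1,9) (1,9) (3,4) (3,4)
{qWMg, qWMk} → row (1,9) (1,9) (2,5) (2,5)
{qERg, qERk} → row (6,0) (6,0) (3,4) (3,4)
{qEMg, qEMk} → row (6,0) (6,0) (2,5) (2,5)
{qSRg, qSRk} → row (2,7) (2,7) (3,4) (3,4)
{qSMg, qSMk} → row (2,7) (2,7) (2,5) (2,5)
{rWRg, rWMg, rERg, rEMg, rSRg, rSMg} → row (1,2) (4,6) (1,2) (4,6)
{rWRk, rWMk, rERk, rEMk, rSRk, rSMk} → row (1,2) (9,4) (1,2) (9,4)
That's 8 distinct rows out of 24 strategies.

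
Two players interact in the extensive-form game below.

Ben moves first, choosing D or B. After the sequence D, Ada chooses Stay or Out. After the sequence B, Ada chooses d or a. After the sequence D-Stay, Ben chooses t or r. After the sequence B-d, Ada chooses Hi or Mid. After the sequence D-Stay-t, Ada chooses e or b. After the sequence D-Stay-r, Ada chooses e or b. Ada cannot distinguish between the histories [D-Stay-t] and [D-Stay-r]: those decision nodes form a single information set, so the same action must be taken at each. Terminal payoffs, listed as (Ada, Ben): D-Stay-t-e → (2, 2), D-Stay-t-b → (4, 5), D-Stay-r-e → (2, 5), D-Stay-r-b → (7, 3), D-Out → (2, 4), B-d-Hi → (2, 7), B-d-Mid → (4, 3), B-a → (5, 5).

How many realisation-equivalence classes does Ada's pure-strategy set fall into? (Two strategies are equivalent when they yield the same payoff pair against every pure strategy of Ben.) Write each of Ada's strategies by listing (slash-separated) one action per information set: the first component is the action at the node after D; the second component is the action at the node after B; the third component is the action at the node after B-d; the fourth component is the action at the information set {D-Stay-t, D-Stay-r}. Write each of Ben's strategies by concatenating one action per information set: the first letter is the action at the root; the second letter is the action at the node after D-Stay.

9

Ada has 16 pure strategies: Stay/d/Hi/e, Stay/d/Hi/b, Stay/d/Mid/e, Stay/d/Mid/b, Stay/a/Hi/e, Stay/a/Hi/b, Stay/a/Mid/e, Stay/a/Mid/b, Out/d/Hi/e, Out/d/Hi/b, Out/d/Mid/e, Out/d/Mid/b, Out/a/Hi/e, Out/a/Hi/b, Out/a/Mid/e, Out/a/Mid/b. Columns: Dt, Dr, Bt, Br.
{Stay/d/Hi/e} → row (2,2) (2,5) (2,7) (2,7)
{Stay/d/Hi/b} → row (4,5) (7,3) (2,7) (2,7)
{Stay/d/Mid/e} → row (2,2) (2,5) (4,3) (4,3)
{Stay/d/Mid/b} → row (4,5) (7,3) (4,3) (4,3)
{Stay/a/Hi/e, Stay/a/Mid/e} → row (2,2) (2,5) (5,5) (5,5)
{Stay/a/Hi/b, Stay/a/Mid/b} → row (4,5) (7,3) (5,5) (5,5)
{Out/d/Hi/e, Out/d/Hi/b} → row (2,4) (2,4) (2,7) (2,7)
{Out/d/Mid/e, Out/d/Mid/b} → row (2,4) (2,4) (4,3) (4,3)
{Out/a/Hi/e, Out/a/Hi/b, Out/a/Mid/e, Out/a/Mid/b} → row (2,4) (2,4) (5,5) (5,5)
That's 9 distinct rows out of 16 strategies.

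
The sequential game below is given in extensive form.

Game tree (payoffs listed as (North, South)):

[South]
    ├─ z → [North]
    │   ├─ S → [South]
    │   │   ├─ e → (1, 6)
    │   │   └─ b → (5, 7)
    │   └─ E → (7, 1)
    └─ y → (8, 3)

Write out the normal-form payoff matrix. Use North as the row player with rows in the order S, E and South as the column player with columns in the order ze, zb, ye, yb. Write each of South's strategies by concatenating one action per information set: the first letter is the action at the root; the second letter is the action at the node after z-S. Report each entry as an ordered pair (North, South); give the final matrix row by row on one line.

Row S: ze→(1,6), zb→(5,7), ye→(8,3), yb→(8,3)
Row E: ze→(7,1), zb→(7,1), ye→(8,3), yb→(8,3)

S: (1,6) (5,7) (8,3) (8,3) | E: (7,1) (7,1) (8,3) (8,3)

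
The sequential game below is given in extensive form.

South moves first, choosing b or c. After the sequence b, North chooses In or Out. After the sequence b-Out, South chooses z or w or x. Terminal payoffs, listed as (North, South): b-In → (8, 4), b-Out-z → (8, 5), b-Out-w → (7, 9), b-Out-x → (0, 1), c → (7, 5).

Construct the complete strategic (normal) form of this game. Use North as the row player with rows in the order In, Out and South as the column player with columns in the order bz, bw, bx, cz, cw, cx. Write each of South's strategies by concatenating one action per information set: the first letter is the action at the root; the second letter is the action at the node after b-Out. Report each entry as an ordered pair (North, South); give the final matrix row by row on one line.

           bz       bw       bx       cz       cw       cx
  In    (8,4)    (8,4)    (8,4)    (7,5)    (7,5)    (7,5)
 Out    (8,5)    (7,9)    (0,1)    (7,5)    (7,5)    (7,5)

In: (8,4) (8,4) (8,4) (7,5) (7,5) (7,5) | Out: (8,5) (7,9) (0,1) (7,5) (7,5) (7,5)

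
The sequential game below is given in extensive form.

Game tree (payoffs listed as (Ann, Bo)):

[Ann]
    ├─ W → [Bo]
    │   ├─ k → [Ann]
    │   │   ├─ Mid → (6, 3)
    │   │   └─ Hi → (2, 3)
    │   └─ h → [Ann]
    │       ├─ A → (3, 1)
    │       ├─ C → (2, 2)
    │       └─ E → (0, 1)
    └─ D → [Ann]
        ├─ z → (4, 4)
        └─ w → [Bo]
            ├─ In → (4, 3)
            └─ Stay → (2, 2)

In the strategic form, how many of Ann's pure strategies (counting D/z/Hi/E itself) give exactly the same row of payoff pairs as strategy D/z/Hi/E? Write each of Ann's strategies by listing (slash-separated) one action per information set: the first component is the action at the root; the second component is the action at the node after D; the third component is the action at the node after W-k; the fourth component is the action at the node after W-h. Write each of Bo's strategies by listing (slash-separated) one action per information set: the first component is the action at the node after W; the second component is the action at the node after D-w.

Row for D/z/Hi/E (columns k/In, k/Stay, h/In, h/Stay): (4,4) (4,4) (4,4) (4,4).
Under D/z/Hi/E, Ann's choice at the node after W-k and at the node after W-h can never be reached regardless of what Bo does, so varying those choices leaves every outcome unchanged.
Holding the reachable choices fixed and varying the unreachable ones freely already gives 2 × 3 = 6 equivalent strategies.
No other strategy reproduces this row, so those 6 are the full class: D/z/Mid/A, D/z/Mid/C, D/z/Mid/E, D/z/Hi/A, D/z/Hi/C, D/z/Hi/E.

6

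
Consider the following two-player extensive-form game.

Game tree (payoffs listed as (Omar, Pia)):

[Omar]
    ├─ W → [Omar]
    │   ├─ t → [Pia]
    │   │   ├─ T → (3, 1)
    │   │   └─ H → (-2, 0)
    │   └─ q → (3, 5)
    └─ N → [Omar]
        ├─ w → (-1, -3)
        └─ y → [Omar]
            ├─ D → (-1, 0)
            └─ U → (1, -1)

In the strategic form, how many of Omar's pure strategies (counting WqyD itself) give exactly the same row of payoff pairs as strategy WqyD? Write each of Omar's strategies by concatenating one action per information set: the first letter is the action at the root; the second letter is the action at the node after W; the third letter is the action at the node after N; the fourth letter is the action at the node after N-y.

4

Row for WqyD (columns T, H): (3,5) (3,5).
Under WqyD, Omar's choice at the node after N and at the node after N-y can never be reached regardless of what Pia does, so varying those choices leaves every outcome unchanged.
Holding the reachable choices fixed and varying the unreachable ones freely already gives 2 × 2 = 4 equivalent strategies.
No other strategy reproduces this row, so those 4 are the full class: WqwD, WqwU, WqyD, WqyU.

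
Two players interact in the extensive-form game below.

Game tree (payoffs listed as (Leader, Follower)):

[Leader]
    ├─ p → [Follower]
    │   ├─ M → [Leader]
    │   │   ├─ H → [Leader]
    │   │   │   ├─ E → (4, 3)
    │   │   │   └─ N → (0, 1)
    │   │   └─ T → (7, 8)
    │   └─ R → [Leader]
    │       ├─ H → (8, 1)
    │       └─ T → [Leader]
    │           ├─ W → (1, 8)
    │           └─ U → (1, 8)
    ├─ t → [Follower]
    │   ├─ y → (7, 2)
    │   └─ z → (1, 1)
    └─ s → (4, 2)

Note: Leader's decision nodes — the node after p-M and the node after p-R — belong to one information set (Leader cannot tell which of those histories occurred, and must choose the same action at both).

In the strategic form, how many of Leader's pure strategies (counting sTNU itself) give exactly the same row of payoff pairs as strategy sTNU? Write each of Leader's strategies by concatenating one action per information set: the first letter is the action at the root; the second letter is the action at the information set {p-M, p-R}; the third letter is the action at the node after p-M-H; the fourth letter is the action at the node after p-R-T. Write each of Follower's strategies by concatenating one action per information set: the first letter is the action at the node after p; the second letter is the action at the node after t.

8

Row for sTNU (columns My, Mz, Ry, Rz): (4,2) (4,2) (4,2) (4,2).
Under sTNU, Leader's choice at the information set {p-M, p-R} and at the node after p-M-H and at the node after p-R-T can never be reached regardless of what Follower does, so varying those choices leaves every outcome unchanged.
Holding the reachable choices fixed and varying the unreachable ones freely already gives 2 × 2 × 2 = 8 equivalent strategies.
No other strategy reproduces this row, so those 8 are the full class: sHEW, sHEU, sHNW, sHNU, sTEW, sTEU, sTNW, sTNU.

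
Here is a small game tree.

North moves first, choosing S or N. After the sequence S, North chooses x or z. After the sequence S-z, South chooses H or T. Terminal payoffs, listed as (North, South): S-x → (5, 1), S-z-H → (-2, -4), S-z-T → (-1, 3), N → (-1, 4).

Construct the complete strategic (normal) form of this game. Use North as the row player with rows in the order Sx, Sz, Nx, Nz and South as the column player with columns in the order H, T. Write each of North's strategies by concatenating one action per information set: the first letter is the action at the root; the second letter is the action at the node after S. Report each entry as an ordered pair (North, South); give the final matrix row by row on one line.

Sx: (5,1) (5,1) | Sz: (-2,-4) (-1,3) | Nx: (-1,4) (-1,4) | Nz: (-1,4) (-1,4)

            H        T
  Sx    (5,1)    (5,1)
  Sz  (-2,-4)   (-1,3)
  Nx   (-1,4)   (-1,4)
  Nz   (-1,4)   (-1,4)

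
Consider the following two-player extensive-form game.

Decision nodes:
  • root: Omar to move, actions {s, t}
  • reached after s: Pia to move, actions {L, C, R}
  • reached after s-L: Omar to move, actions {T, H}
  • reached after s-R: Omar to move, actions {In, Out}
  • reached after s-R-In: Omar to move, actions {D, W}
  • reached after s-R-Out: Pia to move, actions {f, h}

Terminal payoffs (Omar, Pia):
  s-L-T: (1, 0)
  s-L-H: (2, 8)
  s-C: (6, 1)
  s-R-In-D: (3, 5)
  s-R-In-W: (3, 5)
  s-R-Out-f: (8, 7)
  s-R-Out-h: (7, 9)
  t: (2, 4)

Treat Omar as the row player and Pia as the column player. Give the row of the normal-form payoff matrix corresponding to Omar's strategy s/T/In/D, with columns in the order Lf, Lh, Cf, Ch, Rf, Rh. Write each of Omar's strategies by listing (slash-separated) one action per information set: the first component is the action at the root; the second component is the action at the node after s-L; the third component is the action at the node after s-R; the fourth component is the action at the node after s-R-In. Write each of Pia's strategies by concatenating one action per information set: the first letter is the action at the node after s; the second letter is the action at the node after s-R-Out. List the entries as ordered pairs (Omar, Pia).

(1,0) (1,0) (6,1) (6,1) (3,5) (3,5)

vs Lf: Omar plays s → Pia plays L at [s] → Omar plays T at [s-L] → (1, 0)
vs Lh: Omar plays s → Pia plays L at [s] → Omar plays T at [s-L] → (1, 0)
vs Cf: Omar plays s → Pia plays C at [s] → (6, 1)
vs Ch: Omar plays s → Pia plays C at [s] → (6, 1)
vs Rf: Omar plays s → Pia plays R at [s] → Omar plays In at [s-R] → Omar plays D at [s-R-In] → (3, 5)
vs Rh: Omar plays s → Pia plays R at [s] → Omar plays In at [s-R] → Omar plays D at [s-R-In] → (3, 5)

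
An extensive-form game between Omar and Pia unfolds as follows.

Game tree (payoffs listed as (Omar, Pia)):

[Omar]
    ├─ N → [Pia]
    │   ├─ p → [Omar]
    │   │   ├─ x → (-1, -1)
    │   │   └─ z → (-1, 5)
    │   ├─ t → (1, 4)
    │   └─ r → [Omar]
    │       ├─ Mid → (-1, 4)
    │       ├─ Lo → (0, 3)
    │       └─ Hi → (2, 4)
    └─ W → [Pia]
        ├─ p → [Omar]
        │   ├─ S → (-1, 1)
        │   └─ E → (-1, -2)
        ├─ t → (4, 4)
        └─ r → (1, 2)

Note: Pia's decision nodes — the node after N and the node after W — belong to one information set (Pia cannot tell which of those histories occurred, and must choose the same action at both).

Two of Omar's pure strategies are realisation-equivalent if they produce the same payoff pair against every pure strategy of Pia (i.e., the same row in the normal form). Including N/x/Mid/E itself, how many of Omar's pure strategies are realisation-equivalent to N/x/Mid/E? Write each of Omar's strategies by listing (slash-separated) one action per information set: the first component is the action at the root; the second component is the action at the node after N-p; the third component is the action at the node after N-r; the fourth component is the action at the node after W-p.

2

Row for N/x/Mid/E (columns p, t, r): (-1,-1) (1,4) (-1,4).
Under N/x/Mid/E, Omar's choice at the node after W-p can never be reached regardless of what Pia does, so varying those choices leaves every outcome unchanged.
Holding the reachable choices fixed and varying the unreachable one freely already gives 2 equivalent strategies.
No other strategy reproduces this row, so those 2 are the full class: N/x/Mid/S, N/x/Mid/E.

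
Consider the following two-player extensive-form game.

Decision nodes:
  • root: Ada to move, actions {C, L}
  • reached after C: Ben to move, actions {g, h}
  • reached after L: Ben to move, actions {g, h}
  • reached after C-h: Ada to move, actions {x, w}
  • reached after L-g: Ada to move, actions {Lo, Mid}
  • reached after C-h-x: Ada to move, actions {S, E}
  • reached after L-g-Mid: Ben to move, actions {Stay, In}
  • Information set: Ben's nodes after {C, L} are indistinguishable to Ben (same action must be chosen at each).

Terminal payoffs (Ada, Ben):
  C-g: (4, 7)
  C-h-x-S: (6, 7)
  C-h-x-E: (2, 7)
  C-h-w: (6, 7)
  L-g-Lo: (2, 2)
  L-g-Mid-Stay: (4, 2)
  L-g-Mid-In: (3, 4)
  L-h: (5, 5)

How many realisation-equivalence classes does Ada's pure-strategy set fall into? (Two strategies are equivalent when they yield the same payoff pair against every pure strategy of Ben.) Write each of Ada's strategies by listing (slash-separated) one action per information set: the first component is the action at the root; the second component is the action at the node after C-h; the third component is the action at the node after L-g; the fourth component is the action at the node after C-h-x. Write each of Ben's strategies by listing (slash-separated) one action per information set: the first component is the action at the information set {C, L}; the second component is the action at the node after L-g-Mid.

Ada has 16 pure strategies: C/x/Lo/S, C/x/Lo/E, C/x/Mid/S, C/x/Mid/E, C/w/Lo/S, C/w/Lo/E, C/w/Mid/S, C/w/Mid/E, L/x/Lo/S, L/x/Lo/E, L/x/Mid/S, L/x/Mid/E, L/w/Lo/S, L/w/Lo/E, L/w/Mid/S, L/w/Mid/E. Columns: g/Stay, g/In, h/Stay, h/In.
{C/x/Lo/S, C/x/Mid/S, C/w/Lo/S, C/w/Lo/E, C/w/Mid/S, C/w/Mid/E} → row (4,7) (4,7) (6,7) (6,7)
{C/x/Lo/E, C/x/Mid/E} → row (4,7) (4,7) (2,7) (2,7)
{L/x/Lo/S, L/x/Lo/E, L/w/Lo/S, L/w/Lo/E} → row (2,2) (2,2) (5,5) (5,5)
{L/x/Mid/S, L/x/Mid/E, L/w/Mid/S, L/w/Mid/E} → row (4,2) (3,4) (5,5) (5,5)
That's 4 distinct rows out of 16 strategies.

4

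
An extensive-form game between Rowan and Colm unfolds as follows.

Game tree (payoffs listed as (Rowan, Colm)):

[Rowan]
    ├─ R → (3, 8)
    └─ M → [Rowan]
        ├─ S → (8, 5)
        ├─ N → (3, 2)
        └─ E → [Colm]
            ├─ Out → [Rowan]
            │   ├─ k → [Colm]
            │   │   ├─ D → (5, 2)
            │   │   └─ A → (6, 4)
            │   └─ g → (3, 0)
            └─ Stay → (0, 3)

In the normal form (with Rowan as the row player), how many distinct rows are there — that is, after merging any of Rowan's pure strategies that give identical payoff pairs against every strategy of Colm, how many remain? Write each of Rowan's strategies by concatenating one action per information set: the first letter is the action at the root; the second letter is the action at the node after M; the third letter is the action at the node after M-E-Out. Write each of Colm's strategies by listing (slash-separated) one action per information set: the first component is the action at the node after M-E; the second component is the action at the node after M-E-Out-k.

5

Rowan has 12 pure strategies: RSk, RSg, RNk, RNg, REk, REg, MSk, MSg, MNk, MNg, MEk, MEg. Columns: Out/D, Out/A, Stay/D, Stay/A.
{RSk, RSg, RNk, RNg, REk, REg} → row (3,8) (3,8) (3,8) (3,8)
{MSk, MSg} → row (8,5) (8,5) (8,5) (8,5)
{MNk, MNg} → row (3,2) (3,2) (3,2) (3,2)
{MEk} → row (5,2) (6,4) (0,3) (0,3)
{MEg} → row (3,0) (3,0) (0,3) (0,3)
That's 5 distinct rows out of 12 strategies.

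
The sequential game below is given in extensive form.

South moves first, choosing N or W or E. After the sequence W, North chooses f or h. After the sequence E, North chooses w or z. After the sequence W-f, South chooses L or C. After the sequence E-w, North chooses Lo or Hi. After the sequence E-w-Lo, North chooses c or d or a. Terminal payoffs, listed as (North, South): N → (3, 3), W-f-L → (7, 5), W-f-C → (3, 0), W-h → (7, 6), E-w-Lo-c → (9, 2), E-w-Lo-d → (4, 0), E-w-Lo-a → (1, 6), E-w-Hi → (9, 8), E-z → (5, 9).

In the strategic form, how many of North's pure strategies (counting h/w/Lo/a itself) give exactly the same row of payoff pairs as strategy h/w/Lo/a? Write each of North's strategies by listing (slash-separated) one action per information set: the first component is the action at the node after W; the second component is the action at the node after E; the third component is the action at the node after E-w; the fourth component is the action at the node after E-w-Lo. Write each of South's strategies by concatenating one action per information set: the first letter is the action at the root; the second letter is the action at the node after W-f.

Row for h/w/Lo/a (columns NL, NC, WL, WC, EL, EC): (3,3) (3,3) (7,6) (7,6) (1,6) (1,6).
Every one of North's information sets is on the play path for some reply by South when North follows h/w/Lo/a.
Changing the action at any of them therefore changes at least one column, so only h/w/Lo/a itself gives this row.

1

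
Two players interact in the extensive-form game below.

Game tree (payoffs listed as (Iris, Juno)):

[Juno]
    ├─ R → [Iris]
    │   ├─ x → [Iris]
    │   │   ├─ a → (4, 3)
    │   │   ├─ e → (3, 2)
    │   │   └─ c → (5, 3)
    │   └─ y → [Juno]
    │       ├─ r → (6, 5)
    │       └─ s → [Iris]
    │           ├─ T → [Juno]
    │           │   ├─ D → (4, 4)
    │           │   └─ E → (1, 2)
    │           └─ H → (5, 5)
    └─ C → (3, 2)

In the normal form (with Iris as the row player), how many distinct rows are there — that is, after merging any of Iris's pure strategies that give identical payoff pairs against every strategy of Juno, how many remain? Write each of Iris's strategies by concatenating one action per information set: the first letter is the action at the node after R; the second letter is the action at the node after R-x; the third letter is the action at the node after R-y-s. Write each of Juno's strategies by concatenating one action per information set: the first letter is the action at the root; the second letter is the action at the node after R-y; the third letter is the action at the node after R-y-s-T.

5

Iris has 12 pure strategies: xaT, xaH, xeT, xeH, xcT, xcH, yaT, yaH, yeT, yeH, ycT, ycH. Columns: RrD, RrE, RsD, RsE, CrD, CrE, CsD, CsE.
{xaT, xaH} → row (4,3) (4,3) (4,3) (4,3) (3,2) (3,2) (3,2) (3,2)
{xeT, xeH} → row (3,2) (3,2) (3,2) (3,2) (3,2) (3,2) (3,2) (3,2)
{xcT, xcH} → row (5,3) (5,3) (5,3) (5,3) (3,2) (3,2) (3,2) (3,2)
{yaT, yeT, ycT} → row (6,5) (6,5) (4,4) (1,2) (3,2) (3,2) (3,2) (3,2)
{yaH, yeH, ycH} → row (6,5) (6,5) (5,5) (5,5) (3,2) (3,2) (3,2) (3,2)
That's 5 distinct rows out of 12 strategies.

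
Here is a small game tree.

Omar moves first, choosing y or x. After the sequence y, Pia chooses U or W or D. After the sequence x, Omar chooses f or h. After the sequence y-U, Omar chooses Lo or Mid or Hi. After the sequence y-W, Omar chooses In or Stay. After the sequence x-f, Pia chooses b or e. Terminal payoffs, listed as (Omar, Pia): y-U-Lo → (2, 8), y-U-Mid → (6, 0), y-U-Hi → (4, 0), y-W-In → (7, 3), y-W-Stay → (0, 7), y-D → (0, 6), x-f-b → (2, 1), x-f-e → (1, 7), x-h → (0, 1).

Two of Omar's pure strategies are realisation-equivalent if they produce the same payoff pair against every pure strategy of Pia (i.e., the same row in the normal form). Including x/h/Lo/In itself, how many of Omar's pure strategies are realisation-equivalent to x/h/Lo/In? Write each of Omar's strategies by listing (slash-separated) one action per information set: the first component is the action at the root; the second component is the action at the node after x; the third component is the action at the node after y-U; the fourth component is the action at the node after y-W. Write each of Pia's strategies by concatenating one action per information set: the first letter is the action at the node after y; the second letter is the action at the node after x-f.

Row for x/h/Lo/In (columns Ub, Ue, Wb, We, Db, De): (0,1) (0,1) (0,1) (0,1) (0,1) (0,1).
Under x/h/Lo/In, Omar's choice at the node after y-U and at the node after y-W can never be reached regardless of what Pia does, so varying those choices leaves every outcome unchanged.
Holding the reachable choices fixed and varying the unreachable ones freely already gives 3 × 2 = 6 equivalent strategies.
No other strategy reproduces this row, so those 6 are the full class: x/h/Lo/In, x/h/Lo/Stay, x/h/Mid/In, x/h/Mid/Stay, x/h/Hi/In, x/h/Hi/Stay.

6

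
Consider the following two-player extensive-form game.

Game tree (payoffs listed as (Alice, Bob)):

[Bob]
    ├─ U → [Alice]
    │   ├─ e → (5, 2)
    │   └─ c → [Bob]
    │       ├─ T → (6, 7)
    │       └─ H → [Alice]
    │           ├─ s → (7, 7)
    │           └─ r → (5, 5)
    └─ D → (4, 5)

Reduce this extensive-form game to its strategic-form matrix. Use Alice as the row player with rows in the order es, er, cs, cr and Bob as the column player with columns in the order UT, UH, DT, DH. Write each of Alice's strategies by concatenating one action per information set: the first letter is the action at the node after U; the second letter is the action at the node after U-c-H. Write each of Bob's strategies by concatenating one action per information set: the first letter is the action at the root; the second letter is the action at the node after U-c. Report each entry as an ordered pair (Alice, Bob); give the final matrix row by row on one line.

Row es: UT→(5,2), UH→(5,2), DT→(4,5), DH→(4,5)
Row er: UT→(5,2), UH→(5,2), DT→(4,5), DH→(4,5)
Row cs: UT→(6,7), UH→(7,7), DT→(4,5), DH→(4,5)
Row cr: UT→(6,7), UH→(5,5), DT→(4,5), DH→(4,5)

es: (5,2) (5,2) (4,5) (4,5) | er: (5,2) (5,2) (4,5) (4,5) | cs: (6,7) (7,7) (4,5) (4,5) | cr: (6,7) (5,5) (4,5) (4,5)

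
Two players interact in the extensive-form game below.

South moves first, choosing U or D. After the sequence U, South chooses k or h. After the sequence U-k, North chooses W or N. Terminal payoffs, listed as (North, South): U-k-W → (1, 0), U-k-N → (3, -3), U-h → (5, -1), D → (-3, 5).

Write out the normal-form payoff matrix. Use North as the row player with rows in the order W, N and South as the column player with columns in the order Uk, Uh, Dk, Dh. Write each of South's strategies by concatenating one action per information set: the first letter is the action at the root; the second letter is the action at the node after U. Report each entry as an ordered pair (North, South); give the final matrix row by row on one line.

           Uk       Uh       Dk       Dh
   W    (1,0)   (5,-1)   (-3,5)   (-3,5)
   N   (3,-3)   (5,-1)   (-3,5)   (-3,5)

W: (1,0) (5,-1) (-3,5) (-3,5) | N: (3,-3) (5,-1) (-3,5) (-3,5)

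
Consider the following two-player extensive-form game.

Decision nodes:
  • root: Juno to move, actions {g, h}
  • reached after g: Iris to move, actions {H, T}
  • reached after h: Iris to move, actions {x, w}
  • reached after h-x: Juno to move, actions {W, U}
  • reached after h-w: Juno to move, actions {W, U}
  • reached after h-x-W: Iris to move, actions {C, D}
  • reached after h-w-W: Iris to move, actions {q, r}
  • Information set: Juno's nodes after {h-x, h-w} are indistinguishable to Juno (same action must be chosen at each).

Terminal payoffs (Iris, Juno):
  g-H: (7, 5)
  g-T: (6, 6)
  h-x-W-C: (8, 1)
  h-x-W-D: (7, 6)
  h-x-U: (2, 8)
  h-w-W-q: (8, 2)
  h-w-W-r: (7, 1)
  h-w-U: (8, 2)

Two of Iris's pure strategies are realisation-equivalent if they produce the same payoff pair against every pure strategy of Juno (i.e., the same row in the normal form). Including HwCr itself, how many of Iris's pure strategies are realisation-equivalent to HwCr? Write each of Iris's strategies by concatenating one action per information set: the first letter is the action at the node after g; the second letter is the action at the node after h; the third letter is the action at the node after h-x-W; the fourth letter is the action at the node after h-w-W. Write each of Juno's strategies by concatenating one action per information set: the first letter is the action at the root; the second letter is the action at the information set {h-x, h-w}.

Row for HwCr (columns gW, gU, hW, hU): (7,5) (7,5) (7,1) (8,2).
Under HwCr, Iris's choice at the node after h-x-W can never be reached regardless of what Juno does, so varying those choices leaves every outcome unchanged.
Holding the reachable choices fixed and varying the unreachable one freely already gives 2 equivalent strategies.
No other strategy reproduces this row, so those 2 are the full class: HwCr, HwDr.

2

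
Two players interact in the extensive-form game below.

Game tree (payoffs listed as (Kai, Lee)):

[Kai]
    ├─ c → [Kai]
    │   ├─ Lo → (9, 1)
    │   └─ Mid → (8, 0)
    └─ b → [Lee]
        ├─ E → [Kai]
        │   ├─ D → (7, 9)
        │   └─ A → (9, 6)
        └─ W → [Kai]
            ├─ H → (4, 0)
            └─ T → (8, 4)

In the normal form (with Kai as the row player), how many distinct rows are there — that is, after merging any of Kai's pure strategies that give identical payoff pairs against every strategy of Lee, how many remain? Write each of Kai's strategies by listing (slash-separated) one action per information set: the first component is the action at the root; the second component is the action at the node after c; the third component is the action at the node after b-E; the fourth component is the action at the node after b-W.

6

Kai has 16 pure strategies: c/Lo/D/H, c/Lo/D/T, c/Lo/A/H, c/Lo/A/T, c/Mid/D/H, c/Mid/D/T, c/Mid/A/H, c/Mid/A/T, b/Lo/D/H, b/Lo/D/T, b/Lo/A/H, b/Lo/A/T, b/Mid/D/H, b/Mid/D/T, b/Mid/A/H, b/Mid/A/T. Columns: E, W.
{c/Lo/D/H, c/Lo/D/T, c/Lo/A/H, c/Lo/A/T} → row (9,1) (9,1)
{c/Mid/D/H, c/Mid/D/T, c/Mid/A/H, c/Mid/A/T} → row (8,0) (8,0)
{b/Lo/D/H, b/Mid/D/H} → row (7,9) (4,0)
{b/Lo/D/T, b/Mid/D/T} → row (7,9) (8,4)
{b/Lo/A/H, b/Mid/A/H} → row (9,6) (4,0)
{b/Lo/A/T, b/Mid/A/T} → row (9,6) (8,4)
That's 6 distinct rows out of 16 strategies.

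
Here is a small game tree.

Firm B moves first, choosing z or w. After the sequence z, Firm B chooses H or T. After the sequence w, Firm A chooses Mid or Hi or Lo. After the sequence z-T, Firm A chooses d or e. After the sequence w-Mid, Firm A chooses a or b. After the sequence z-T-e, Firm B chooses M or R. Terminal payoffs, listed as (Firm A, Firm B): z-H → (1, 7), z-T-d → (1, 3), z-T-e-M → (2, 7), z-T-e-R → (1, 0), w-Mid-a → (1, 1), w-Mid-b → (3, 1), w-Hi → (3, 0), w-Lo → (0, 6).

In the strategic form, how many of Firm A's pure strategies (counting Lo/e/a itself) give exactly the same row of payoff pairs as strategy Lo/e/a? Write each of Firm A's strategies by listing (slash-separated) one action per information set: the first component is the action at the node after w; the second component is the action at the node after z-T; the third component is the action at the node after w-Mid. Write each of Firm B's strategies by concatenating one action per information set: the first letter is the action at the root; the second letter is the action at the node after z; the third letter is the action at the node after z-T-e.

Row for Lo/e/a (columns zHM, zHR, zTM, zTR, wHM, wHR, wTM, wTR): (1,7) (1,7) (2,7) (1,0) (0,6) (0,6) (0,6) (0,6).
Under Lo/e/a, Firm A's choice at the node after w-Mid can never be reached regardless of what Firm B does, so varying those choices leaves every outcome unchanged.
Holding the reachable choices fixed and varying the unreachable one freely already gives 2 equivalent strategies.
No other strategy reproduces this row, so those 2 are the full class: Lo/e/a, Lo/e/b.

2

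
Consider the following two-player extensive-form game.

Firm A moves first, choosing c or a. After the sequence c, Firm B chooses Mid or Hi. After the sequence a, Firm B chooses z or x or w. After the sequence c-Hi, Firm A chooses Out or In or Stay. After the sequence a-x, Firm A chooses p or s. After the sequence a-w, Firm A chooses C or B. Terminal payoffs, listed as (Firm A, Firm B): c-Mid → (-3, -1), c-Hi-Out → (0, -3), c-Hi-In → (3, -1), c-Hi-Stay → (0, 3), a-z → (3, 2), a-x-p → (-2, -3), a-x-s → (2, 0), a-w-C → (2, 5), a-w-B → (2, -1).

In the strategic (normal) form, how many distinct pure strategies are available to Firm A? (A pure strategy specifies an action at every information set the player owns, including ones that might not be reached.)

24

Firm A owns the root with actions {c, a} — two choices.
Firm A owns the node after c-Hi with actions {Out, In, Stay} — three choices.
Firm A owns the node after a-x with actions {p, s} — two choices.
Firm A owns the node after a-w with actions {C, B} — two choices.
A pure strategy fixes one action at each information set independently, so the count is the product 2 × 3 × 2 × 2 = 24.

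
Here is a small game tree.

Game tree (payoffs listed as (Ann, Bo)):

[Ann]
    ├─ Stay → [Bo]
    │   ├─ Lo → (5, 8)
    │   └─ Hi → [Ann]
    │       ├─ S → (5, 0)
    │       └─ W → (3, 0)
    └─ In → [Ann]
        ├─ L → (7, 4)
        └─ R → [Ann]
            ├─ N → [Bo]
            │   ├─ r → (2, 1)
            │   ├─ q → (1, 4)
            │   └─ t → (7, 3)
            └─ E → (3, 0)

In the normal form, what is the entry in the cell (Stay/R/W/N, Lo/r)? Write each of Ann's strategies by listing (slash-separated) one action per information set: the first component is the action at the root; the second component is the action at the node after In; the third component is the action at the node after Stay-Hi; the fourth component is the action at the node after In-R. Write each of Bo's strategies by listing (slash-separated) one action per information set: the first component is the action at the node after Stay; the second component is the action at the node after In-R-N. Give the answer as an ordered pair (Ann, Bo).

(5, 8)

Trace the play path from the root:
  Ann plays Stay
  Bo plays Lo at [Stay]
→ terminal payoff (5, 8).
(Ann's choice at the node after In is never reached on this path, so it doesn't affect the outcome.)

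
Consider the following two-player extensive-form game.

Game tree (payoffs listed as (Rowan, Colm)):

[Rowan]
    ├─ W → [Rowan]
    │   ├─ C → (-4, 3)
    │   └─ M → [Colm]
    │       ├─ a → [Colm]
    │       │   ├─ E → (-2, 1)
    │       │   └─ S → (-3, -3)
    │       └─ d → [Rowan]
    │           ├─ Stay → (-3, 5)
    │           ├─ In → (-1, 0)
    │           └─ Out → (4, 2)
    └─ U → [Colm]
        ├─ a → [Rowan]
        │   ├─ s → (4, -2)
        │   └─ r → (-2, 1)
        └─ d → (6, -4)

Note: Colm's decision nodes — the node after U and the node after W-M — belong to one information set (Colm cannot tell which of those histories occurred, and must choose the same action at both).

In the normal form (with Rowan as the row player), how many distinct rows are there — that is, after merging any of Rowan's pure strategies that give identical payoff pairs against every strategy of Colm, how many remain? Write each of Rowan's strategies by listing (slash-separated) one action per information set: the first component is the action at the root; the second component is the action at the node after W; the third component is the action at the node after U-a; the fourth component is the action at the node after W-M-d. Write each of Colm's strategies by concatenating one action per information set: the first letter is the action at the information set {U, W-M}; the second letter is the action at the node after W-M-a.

6

Rowan has 24 pure strategies: W/C/s/Stay, W/C/s/In, W/C/s/Out, W/C/r/Stay, W/C/r/In, W/C/r/Out, W/M/s/Stay, W/M/s/In, W/M/s/Out, W/M/r/Stay, W/M/r/In, W/M/r/Out, U/C/s/Stay, U/C/s/In, U/C/s/Out, U/C/r/Stay, U/C/r/In, U/C/r/Out, U/M/s/Stay, U/M/s/In, U/M/s/Out, U/M/r/Stay, U/M/r/In, U/M/r/Out. Columns: aE, aS, dE, dS.
{W/C/s/Stay, W/C/s/In, W/C/s/Out, W/C/r/Stay, W/C/r/In, W/C/r/Out} → row (-4,3) (-4,3) (-4,3) (-4,3)
{W/M/s/Stay, W/M/r/Stay} → row (-2,1) (-3,-3) (-3,5) (-3,5)
{W/M/s/In, W/M/r/In} → row (-2,1) (-3,-3) (-1,0) (-1,0)
{W/M/s/Out, W/M/r/Out} → row (-2,1) (-3,-3) (4,2) (4,2)
{U/C/s/Stay, U/C/s/In, U/C/s/Out, U/M/s/Stay, U/M/s/In, U/M/s/Out} → row (4,-2) (4,-2) (6,-4) (6,-4)
{U/C/r/Stay, U/C/r/In, U/C/r/Out, U/M/r/Stay, U/M/r/In, U/M/r/Out} → row (-2,1) (-2,1) (6,-4) (6,-4)
That's 6 distinct rows out of 24 strategies.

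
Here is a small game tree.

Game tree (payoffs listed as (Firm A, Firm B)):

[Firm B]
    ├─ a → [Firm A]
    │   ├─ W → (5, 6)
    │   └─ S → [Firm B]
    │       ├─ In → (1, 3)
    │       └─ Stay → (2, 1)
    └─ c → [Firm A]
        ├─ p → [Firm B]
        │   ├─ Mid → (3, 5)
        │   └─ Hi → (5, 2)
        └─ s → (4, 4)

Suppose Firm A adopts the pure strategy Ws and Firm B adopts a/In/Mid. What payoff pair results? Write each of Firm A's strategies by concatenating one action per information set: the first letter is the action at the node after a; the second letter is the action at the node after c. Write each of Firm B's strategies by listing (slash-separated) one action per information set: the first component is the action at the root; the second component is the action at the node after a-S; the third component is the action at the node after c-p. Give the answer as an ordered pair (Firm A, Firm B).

(5, 6)

Trace the play path from the root:
  Firm B plays a
  Firm A plays W at [a]
→ terminal payoff (5, 6).
(Firm A's choice at the node after c is never reached on this path, so it doesn't affect the outcome.)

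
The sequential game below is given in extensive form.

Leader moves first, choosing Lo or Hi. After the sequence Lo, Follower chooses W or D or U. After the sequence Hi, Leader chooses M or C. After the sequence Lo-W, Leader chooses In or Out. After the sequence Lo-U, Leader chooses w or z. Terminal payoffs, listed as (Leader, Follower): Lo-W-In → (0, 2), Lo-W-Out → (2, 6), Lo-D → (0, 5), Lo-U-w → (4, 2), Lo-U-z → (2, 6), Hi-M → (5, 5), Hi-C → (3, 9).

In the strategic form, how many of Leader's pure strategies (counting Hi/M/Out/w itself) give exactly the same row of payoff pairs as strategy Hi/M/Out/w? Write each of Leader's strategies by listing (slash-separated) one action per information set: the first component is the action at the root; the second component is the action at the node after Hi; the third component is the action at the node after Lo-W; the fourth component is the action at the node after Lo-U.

4

Row for Hi/M/Out/w (columns W, D, U): (5,5) (5,5) (5,5).
Under Hi/M/Out/w, Leader's choice at the node after Lo-W and at the node after Lo-U can never be reached regardless of what Follower does, so varying those choices leaves every outcome unchanged.
Holding the reachable choices fixed and varying the unreachable ones freely already gives 2 × 2 = 4 equivalent strategies.
No other strategy reproduces this row, so those 4 are the full class: Hi/M/In/w, Hi/M/In/z, Hi/M/Out/w, Hi/M/Out/z.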